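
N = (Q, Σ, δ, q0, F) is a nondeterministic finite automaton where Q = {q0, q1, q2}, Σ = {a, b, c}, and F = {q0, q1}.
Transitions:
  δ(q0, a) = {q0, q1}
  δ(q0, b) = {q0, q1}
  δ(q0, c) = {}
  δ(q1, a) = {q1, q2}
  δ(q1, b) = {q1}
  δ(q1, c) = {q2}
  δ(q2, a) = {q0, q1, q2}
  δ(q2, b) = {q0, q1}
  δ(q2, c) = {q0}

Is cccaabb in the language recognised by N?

rejected

Start: {q0}
read c: {}
The reachable set is empty and stays empty for the remaining 6 symbols.
Reachable ∩ accepting = {} — empty.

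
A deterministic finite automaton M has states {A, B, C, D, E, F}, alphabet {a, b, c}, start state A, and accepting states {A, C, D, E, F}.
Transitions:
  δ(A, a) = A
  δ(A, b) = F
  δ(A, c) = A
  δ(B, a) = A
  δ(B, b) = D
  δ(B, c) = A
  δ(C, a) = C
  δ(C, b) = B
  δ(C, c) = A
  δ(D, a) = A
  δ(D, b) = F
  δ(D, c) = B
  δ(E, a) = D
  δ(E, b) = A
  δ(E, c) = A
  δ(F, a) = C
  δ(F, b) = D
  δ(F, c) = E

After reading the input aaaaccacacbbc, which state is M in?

A --a--> A
A --a--> A
A --a--> A
A --a--> A
A --c--> A
A --c--> A
A --a--> A
A --c--> A
A --a--> A
A --c--> A
A --b--> F
F --b--> D
D --c--> B

B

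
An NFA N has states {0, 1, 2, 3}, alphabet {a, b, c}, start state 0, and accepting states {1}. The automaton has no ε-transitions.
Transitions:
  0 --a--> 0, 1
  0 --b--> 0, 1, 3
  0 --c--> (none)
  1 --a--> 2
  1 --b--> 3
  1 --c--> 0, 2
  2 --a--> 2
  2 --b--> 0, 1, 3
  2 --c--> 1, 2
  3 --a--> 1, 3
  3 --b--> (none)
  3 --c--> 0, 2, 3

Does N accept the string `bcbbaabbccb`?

Start: {0}
read b: {0, 1, 3}
read c: {0, 2, 3}
read b: {0, 1, 3}
read b: {0, 1, 3}
read a: {0, 1, 2, 3}
read a: {0, 1, 2, 3}
read b: {0, 1, 3}
read b: {0, 1, 3}
read c: {0, 2, 3}
read c: {0, 1, 2, 3}
read b: {0, 1, 3}
Reachable ∩ accepting = {1} — nonempty.

accepted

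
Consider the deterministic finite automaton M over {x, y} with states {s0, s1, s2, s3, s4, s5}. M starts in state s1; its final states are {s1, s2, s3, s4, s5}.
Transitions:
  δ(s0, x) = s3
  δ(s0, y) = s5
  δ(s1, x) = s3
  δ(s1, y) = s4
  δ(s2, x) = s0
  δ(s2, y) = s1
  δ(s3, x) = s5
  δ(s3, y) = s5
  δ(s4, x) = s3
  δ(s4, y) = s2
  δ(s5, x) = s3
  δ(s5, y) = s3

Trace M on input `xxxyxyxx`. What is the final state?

s5

s1 --x--> s3
s3 --x--> s5
s5 --x--> s3
s3 --y--> s5
s5 --x--> s3
s3 --y--> s5
s5 --x--> s3
s3 --x--> s5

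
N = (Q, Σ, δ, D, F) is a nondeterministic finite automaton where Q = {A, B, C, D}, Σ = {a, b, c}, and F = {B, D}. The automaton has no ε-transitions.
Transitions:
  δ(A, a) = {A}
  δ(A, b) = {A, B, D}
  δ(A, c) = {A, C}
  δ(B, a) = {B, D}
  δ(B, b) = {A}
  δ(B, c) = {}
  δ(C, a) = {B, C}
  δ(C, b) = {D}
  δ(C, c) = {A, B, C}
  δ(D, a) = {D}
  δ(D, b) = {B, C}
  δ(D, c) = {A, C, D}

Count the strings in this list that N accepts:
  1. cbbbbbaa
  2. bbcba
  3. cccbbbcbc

3

cbbbbbaa: accepted
bbcba: accepted
cccbbbcbc: accepted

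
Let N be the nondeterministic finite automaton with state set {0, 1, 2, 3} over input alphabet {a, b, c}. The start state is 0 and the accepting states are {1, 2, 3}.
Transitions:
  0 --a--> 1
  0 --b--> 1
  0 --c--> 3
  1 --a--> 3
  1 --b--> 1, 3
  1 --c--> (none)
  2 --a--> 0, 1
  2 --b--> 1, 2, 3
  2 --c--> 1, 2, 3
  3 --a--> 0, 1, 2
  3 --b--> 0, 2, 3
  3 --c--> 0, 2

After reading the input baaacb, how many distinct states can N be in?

Start: {0}
read b: {1}
read a: {3}
read a: {0, 1, 2}
read a: {0, 1, 3}
read c: {0, 2, 3}
read b: {0, 1, 2, 3}
Final reachable set {0, 1, 2, 3} has 4 states.

4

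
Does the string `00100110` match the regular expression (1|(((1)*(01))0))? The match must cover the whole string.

Neither 1 nor (((1)*(01))0) matches 00100110.

no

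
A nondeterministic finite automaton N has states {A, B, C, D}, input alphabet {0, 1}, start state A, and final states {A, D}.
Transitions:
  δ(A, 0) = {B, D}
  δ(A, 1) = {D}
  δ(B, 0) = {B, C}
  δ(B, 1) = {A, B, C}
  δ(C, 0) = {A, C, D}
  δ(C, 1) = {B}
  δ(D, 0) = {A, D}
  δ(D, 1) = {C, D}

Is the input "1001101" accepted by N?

Start: {A}
read 1: {D}
read 0: {A, D}
read 0: {A, B, D}
read 1: {A, B, C, D}
read 1: {A, B, C, D}
read 0: {A, B, C, D}
read 1: {A, B, C, D}
Reachable ∩ accepting = {A, D} — nonempty.

accepted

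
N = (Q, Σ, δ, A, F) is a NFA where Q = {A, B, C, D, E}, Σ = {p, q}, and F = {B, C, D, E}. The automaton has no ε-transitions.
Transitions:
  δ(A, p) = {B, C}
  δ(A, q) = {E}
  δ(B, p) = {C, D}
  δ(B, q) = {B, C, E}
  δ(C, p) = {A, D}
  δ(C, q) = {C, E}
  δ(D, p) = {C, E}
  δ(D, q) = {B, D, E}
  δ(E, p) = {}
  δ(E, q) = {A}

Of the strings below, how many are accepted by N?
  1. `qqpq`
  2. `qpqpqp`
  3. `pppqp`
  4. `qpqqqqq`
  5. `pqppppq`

`qqpq`: accepted
`qpqpqp`: rejected
`pppqp`: accepted
`qpqqqqq`: rejected
`pqppppq`: accepted

3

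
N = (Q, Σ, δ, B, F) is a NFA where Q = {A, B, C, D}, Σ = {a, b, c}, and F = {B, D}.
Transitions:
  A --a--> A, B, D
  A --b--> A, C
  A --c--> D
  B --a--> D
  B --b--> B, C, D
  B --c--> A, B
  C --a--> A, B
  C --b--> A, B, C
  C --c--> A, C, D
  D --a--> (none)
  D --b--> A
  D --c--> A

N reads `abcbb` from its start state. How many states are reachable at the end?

2

Start: {B}
read a: {D}
read b: {A}
read c: {D}
read b: {A}
read b: {A, C}
Final reachable set {A, C} has 2 states.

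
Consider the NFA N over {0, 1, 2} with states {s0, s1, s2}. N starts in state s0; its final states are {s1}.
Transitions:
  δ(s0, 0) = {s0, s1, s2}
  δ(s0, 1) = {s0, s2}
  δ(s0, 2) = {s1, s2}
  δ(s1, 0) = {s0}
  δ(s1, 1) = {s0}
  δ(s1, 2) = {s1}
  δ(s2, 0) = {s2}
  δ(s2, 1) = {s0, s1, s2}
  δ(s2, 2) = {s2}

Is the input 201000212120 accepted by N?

rejected

Start: {s0}
read 2: {s1, s2}
read 0: {s0, s2}
read 1: {s0, s1, s2}
read 0: {s0, s1, s2}
read 0: {s0, s1, s2}
read 0: {s0, s1, s2}
read 2: {s1, s2}
read 1: {s0, s1, s2}
read 2: {s1, s2}
read 1: {s0, s1, s2}
read 2: {s1, s2}
read 0: {s0, s2}
Reachable ∩ accepting = {} — empty.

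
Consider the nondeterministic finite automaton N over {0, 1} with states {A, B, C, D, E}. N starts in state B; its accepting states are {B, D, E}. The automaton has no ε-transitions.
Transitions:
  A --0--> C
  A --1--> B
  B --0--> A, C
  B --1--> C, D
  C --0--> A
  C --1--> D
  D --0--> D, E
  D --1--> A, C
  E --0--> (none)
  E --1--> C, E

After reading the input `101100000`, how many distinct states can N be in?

4

Start: {B}
read 1: {C, D}
read 0: {A, D, E}
read 1: {A, B, C, E}
read 1: {B, C, D, E}
read 0: {A, C, D, E}
read 0: {A, C, D, E}
read 0: {A, C, D, E}
read 0: {A, C, D, E}
read 0: {A, C, D, E}
Final reachable set {A, C, D, E} has 4 states.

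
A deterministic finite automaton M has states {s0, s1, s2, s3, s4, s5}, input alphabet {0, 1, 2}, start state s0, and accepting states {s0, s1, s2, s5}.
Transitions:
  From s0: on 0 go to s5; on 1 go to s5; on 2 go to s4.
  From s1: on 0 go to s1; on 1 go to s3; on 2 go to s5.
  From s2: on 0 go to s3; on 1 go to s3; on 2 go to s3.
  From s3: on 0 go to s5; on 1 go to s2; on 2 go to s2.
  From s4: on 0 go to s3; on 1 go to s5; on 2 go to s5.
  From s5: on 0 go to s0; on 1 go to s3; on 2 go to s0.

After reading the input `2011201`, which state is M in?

s2

s0 --2--> s4
s4 --0--> s3
s3 --1--> s2
s2 --1--> s3
s3 --2--> s2
s2 --0--> s3
s3 --1--> s2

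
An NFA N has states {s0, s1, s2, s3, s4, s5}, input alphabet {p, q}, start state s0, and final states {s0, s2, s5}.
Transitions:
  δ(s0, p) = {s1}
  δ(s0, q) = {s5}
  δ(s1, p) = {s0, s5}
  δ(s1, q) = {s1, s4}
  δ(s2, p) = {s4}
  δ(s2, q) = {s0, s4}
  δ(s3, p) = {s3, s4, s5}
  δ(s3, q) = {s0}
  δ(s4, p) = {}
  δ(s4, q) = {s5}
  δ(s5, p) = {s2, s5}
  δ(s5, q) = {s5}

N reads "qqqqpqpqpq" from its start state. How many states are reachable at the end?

4

Start: {s0}
read q: {s5}
read q: {s5}
read q: {s5}
read q: {s5}
read p: {s2, s5}
read q: {s0, s4, s5}
read p: {s1, s2, s5}
read q: {s0, s1, s4, s5}
read p: {s0, s1, s2, s5}
read q: {s0, s1, s4, s5}
Final reachable set {s0, s1, s4, s5} has 4 states.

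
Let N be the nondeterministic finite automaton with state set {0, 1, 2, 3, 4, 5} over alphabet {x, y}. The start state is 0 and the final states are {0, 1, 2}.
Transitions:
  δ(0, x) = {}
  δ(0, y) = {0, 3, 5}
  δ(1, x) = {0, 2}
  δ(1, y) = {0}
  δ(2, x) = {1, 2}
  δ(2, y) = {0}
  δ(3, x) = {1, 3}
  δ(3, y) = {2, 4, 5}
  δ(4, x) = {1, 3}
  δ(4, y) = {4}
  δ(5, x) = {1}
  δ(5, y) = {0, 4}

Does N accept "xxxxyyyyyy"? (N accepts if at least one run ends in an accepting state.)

rejected

Start: {0}
read x: {}
The reachable set is empty and stays empty for the remaining 9 symbols.
Reachable ∩ accepting = {} — empty.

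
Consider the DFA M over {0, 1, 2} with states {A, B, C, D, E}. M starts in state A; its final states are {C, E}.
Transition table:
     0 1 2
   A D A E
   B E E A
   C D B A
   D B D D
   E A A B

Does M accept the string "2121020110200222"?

A --2--> E
E --1--> A
A --2--> E
E --1--> A
A --0--> D
D --2--> D
D --0--> B
B --1--> E
E --1--> A
A --0--> D
D --2--> D
D --0--> B
B --0--> E
E --2--> B
B --2--> A
A --2--> E
End in state E, which is an accepting state.

accepted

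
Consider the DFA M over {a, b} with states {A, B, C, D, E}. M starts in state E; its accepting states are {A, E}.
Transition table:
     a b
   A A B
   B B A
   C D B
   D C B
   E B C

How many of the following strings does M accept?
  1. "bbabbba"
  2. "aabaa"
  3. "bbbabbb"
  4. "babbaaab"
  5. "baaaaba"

"bbabbba": accepted
"aabaa": accepted
"bbbabbb": rejected
"babbaaab": rejected
"baaaaba": rejected

2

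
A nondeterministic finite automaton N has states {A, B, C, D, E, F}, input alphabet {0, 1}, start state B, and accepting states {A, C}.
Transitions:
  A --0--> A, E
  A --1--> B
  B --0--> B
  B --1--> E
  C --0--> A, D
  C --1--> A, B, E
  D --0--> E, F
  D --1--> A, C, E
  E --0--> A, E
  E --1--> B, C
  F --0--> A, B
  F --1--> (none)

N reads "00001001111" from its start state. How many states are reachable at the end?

4

Start: {B}
read 0: {B}
read 0: {B}
read 0: {B}
read 0: {B}
read 1: {E}
read 0: {A, E}
read 0: {A, E}
read 1: {B, C}
read 1: {A, B, E}
read 1: {B, C, E}
read 1: {A, B, C, E}
Final reachable set {A, B, C, E} has 4 states.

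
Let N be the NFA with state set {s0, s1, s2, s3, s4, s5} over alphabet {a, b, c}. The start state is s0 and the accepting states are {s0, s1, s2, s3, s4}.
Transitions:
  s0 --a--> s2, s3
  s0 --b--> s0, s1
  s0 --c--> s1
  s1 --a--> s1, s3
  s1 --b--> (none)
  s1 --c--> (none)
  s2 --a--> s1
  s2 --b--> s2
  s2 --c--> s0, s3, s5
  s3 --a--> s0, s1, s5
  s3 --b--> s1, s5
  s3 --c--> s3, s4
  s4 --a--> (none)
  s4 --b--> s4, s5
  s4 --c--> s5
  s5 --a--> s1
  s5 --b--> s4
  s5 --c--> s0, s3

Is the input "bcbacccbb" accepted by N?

Start: {s0}
read b: {s0, s1}
read c: {s1}
read b: {}
The reachable set is empty and stays empty for the remaining 6 symbols.
Reachable ∩ accepting = {} — empty.

rejected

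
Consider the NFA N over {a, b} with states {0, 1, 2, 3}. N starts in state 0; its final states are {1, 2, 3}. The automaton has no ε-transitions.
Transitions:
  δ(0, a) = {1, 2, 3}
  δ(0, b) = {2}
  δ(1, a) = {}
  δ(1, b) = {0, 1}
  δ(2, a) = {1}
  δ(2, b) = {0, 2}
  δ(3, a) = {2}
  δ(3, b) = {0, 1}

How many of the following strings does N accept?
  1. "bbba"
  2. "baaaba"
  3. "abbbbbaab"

"bbba": accepted
"baaaba": rejected
"abbbbbaab": accepted

2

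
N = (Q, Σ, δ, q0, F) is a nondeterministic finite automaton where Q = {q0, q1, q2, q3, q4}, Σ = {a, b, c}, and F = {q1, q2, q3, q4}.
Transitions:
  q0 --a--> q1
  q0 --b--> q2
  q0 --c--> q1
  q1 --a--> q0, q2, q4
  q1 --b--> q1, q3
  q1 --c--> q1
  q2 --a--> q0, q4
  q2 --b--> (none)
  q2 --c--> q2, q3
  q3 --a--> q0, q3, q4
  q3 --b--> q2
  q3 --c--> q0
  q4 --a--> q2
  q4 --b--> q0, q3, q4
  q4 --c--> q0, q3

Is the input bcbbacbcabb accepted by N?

rejected

Start: {q0}
read b: {q2}
read c: {q2, q3}
read b: {q2}
read b: {}
The reachable set is empty and stays empty for the remaining 7 symbols.
Reachable ∩ accepting = {} — empty.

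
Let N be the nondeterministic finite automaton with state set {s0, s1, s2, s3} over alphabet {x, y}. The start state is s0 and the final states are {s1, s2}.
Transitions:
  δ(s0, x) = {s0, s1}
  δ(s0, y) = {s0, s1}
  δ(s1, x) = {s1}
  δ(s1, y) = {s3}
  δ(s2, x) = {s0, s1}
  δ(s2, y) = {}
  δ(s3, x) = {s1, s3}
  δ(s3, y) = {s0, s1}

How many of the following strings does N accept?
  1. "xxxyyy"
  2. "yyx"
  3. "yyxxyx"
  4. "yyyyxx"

"xxxyyy": accepted
"yyx": accepted
"yyxxyx": accepted
"yyyyxx": accepted

4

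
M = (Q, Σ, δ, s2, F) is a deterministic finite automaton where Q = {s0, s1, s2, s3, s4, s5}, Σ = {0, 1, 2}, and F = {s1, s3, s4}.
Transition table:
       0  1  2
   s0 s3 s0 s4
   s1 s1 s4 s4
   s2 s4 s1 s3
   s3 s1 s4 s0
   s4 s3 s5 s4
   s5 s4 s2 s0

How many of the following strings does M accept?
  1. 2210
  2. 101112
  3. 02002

3

2210: accepted
101112: accepted
02002: accepted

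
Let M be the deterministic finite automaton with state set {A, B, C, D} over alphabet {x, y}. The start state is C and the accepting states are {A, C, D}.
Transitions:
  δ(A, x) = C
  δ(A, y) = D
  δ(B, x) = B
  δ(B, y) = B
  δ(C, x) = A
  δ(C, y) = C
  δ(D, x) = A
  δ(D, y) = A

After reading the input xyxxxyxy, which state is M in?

C --x--> A
A --y--> D
D --x--> A
A --x--> C
C --x--> A
A --y--> D
D --x--> A
A --y--> D

D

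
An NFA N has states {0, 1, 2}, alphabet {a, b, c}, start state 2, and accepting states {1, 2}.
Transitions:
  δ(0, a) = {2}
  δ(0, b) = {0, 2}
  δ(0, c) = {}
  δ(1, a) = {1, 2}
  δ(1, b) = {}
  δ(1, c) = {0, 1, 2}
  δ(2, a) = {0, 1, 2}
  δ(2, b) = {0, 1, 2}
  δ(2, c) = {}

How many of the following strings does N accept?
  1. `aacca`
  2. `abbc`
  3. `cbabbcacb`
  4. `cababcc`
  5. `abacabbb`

3

`aacca`: accepted
`abbc`: accepted
`cbabbcacb`: rejected
`cababcc`: rejected
`abacabbb`: accepted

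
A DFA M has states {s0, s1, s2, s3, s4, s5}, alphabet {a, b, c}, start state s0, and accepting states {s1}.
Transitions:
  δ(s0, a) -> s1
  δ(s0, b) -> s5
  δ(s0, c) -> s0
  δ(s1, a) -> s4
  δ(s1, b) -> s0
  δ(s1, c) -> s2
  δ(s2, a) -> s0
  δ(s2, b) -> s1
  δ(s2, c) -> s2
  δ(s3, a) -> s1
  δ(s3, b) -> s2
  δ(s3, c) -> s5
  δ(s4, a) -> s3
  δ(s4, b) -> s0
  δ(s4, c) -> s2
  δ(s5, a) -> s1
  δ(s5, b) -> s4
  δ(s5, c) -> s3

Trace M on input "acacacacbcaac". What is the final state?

s0 --a--> s1
s1 --c--> s2
s2 --a--> s0
s0 --c--> s0
s0 --a--> s1
s1 --c--> s2
s2 --a--> s0
s0 --c--> s0
s0 --b--> s5
s5 --c--> s3
s3 --a--> s1
s1 --a--> s4
s4 --c--> s2

s2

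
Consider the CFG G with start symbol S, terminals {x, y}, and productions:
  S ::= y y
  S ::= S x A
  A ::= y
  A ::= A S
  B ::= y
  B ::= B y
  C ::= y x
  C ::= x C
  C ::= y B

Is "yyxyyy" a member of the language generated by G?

S ⇒ SxA ⇒ yyxA ⇒ yyxAS ⇒ yyxyS ⇒ yyxyyy

yes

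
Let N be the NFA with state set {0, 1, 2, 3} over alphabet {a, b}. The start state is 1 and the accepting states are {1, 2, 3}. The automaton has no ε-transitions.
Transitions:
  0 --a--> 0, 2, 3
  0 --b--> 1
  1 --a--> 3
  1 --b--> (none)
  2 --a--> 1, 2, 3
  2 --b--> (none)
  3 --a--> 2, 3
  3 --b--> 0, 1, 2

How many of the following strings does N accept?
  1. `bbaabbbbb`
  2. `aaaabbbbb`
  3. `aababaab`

1

`bbaabbbbb`: rejected
`aaaabbbbb`: rejected
`aababaab`: accepted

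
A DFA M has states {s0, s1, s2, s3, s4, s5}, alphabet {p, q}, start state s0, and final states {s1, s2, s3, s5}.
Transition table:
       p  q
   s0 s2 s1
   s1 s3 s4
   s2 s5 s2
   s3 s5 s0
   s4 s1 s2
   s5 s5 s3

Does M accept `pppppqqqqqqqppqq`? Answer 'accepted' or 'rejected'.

s0 --p--> s2
s2 --p--> s5
s5 --p--> s5
s5 --p--> s5
s5 --p--> s5
s5 --q--> s3
s3 --q--> s0
s0 --q--> s1
s1 --q--> s4
s4 --q--> s2
s2 --q--> s2
s2 --q--> s2
s2 --p--> s5
s5 --p--> s5
s5 --q--> s3
s3 --q--> s0
End in state s0, which is not an accepting state.

rejected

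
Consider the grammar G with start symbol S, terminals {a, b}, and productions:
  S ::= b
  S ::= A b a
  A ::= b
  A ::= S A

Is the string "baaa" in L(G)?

no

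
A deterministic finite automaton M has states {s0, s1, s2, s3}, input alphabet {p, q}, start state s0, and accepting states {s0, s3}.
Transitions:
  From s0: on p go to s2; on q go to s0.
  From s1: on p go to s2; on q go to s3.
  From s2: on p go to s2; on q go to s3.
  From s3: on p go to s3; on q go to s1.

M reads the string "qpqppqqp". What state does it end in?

s0 --q--> s0
s0 --p--> s2
s2 --q--> s3
s3 --p--> s3
s3 --p--> s3
s3 --q--> s1
s1 --q--> s3
s3 --p--> s3

s3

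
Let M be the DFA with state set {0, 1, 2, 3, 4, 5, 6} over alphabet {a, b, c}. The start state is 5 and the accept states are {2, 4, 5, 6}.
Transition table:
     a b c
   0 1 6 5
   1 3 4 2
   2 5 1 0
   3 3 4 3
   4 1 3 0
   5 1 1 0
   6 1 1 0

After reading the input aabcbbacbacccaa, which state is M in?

5 --a--> 1
1 --a--> 3
3 --b--> 4
4 --c--> 0
0 --b--> 6
6 --b--> 1
1 --a--> 3
3 --c--> 3
3 --b--> 4
4 --a--> 1
1 --c--> 2
2 --c--> 0
0 --c--> 5
5 --a--> 1
1 --a--> 3

3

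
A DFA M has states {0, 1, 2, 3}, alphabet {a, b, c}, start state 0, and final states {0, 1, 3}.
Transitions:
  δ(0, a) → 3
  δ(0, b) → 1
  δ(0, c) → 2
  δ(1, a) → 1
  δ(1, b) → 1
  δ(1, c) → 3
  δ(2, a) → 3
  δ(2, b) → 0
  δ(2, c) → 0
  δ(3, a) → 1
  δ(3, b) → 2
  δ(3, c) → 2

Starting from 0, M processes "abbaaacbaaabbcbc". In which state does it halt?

0

0 --a--> 3
3 --b--> 2
2 --b--> 0
0 --a--> 3
3 --a--> 1
1 --a--> 1
1 --c--> 3
3 --b--> 2
2 --a--> 3
3 --a--> 1
1 --a--> 1
1 --b--> 1
1 --b--> 1
1 --c--> 3
3 --b--> 2
2 --c--> 0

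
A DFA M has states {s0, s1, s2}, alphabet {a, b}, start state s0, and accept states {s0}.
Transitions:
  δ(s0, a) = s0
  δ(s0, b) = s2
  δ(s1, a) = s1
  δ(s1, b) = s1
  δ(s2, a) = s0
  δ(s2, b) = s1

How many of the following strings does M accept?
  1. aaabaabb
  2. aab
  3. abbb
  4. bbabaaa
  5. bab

0

aaabaabb: rejected
aab: rejected
abbb: rejected
bbabaaa: rejected
bab: rejected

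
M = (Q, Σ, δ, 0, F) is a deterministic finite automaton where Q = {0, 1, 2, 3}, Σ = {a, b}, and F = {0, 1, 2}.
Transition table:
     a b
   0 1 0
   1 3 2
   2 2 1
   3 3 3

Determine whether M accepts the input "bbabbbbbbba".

accepted

0 --b--> 0
0 --b--> 0
0 --a--> 1
1 --b--> 2
2 --b--> 1
1 --b--> 2
2 --b--> 1
1 --b--> 2
2 --b--> 1
1 --b--> 2
2 --a--> 2
End in state 2, which is an accepting state.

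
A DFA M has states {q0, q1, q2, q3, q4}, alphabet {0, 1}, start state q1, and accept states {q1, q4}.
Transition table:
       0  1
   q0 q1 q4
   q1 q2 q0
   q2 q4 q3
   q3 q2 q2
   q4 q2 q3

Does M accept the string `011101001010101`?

rejected

q1 --0--> q2
q2 --1--> q3
q3 --1--> q2
q2 --1--> q3
q3 --0--> q2
q2 --1--> q3
q3 --0--> q2
q2 --0--> q4
q4 --1--> q3
q3 --0--> q2
q2 --1--> q3
q3 --0--> q2
q2 --1--> q3
q3 --0--> q2
q2 --1--> q3
End in state q3, which is not an accepting state.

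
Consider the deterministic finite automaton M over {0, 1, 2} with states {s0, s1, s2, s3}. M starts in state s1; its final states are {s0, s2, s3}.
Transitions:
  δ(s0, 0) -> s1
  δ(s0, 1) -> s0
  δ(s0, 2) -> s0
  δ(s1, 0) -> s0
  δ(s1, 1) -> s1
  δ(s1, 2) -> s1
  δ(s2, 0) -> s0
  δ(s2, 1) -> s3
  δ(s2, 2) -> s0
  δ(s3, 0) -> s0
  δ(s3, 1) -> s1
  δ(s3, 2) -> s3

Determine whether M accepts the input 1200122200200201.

s1 --1--> s1
s1 --2--> s1
s1 --0--> s0
s0 --0--> s1
s1 --1--> s1
s1 --2--> s1
s1 --2--> s1
s1 --2--> s1
s1 --0--> s0
s0 --0--> s1
s1 --2--> s1
s1 --0--> s0
s0 --0--> s1
s1 --2--> s1
s1 --0--> s0
s0 --1--> s0
End in state s0, which is an accepting state.

accepted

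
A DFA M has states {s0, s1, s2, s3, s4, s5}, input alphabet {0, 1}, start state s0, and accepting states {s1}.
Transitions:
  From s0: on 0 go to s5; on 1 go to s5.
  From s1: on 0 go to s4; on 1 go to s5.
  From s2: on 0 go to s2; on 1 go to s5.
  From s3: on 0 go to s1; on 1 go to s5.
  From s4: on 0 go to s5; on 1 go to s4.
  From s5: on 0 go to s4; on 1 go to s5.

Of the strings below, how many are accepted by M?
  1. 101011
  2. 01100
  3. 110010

101011: rejected
01100: rejected
110010: rejected

0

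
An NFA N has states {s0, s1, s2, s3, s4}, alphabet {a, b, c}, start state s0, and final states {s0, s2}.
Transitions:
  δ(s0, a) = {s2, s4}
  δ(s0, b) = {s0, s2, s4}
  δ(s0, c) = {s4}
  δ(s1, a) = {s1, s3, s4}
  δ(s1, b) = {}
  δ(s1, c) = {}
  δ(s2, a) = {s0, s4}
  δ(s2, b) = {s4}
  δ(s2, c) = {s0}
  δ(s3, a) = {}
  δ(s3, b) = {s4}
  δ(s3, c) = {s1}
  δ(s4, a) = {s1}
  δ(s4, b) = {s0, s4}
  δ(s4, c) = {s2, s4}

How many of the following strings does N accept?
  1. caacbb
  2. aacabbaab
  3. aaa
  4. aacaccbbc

caacbb: accepted
aacabbaab: accepted
aaa: accepted
aacaccbbc: accepted

4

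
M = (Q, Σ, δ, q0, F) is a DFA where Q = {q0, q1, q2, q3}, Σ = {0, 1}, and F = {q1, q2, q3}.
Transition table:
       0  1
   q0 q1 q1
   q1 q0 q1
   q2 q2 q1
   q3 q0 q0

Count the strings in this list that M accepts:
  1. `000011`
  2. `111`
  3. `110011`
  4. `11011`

`000011`: accepted
`111`: accepted
`110011`: accepted
`11011`: accepted

4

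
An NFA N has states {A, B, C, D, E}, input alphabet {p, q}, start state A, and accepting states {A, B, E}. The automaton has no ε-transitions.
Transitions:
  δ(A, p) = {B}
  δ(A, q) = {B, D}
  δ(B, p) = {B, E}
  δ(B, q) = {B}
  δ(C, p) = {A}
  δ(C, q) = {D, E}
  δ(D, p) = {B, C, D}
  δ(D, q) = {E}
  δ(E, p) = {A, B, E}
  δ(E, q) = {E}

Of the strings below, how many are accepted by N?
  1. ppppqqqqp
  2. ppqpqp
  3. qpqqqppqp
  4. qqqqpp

ppppqqqqp: accepted
ppqpqp: accepted
qpqqqppqp: accepted
qqqqpp: accepted

4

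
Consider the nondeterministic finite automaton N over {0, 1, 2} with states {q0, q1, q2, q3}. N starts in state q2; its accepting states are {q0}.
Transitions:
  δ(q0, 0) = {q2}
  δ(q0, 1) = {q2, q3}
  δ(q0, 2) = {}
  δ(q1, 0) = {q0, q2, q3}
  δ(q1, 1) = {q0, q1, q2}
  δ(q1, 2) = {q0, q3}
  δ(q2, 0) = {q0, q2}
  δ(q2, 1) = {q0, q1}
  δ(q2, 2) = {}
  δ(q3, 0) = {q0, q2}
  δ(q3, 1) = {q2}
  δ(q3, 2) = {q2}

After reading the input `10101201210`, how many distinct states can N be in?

Start: {q2}
read 1: {q0, q1}
read 0: {q0, q2, q3}
read 1: {q0, q1, q2, q3}
read 0: {q0, q2, q3}
read 1: {q0, q1, q2, q3}
read 2: {q0, q2, q3}
read 0: {q0, q2}
read 1: {q0, q1, q2, q3}
read 2: {q0, q2, q3}
read 1: {q0, q1, q2, q3}
read 0: {q0, q2, q3}
Final reachable set {q0, q2, q3} has 3 states.

3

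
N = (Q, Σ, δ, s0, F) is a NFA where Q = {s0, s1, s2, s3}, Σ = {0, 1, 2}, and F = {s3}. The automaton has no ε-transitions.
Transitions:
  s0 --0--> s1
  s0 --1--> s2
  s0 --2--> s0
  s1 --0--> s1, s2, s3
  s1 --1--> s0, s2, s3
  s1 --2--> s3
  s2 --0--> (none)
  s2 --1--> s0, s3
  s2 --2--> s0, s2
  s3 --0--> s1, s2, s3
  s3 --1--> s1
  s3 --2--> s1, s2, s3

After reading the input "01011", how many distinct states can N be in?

4

Start: {s0}
read 0: {s1}
read 1: {s0, s2, s3}
read 0: {s1, s2, s3}
read 1: {s0, s1, s2, s3}
read 1: {s0, s1, s2, s3}
Final reachable set {s0, s1, s2, s3} has 4 states.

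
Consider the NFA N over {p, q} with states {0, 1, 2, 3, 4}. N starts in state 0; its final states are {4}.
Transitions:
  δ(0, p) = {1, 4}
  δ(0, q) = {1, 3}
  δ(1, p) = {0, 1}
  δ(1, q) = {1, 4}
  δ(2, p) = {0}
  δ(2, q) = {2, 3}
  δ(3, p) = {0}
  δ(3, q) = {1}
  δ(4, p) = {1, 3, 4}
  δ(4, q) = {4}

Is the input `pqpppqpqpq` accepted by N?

accepted

Start: {0}
read p: {1, 4}
read q: {1, 4}
read p: {0, 1, 3, 4}
read p: {0, 1, 3, 4}
read p: {0, 1, 3, 4}
read q: {1, 3, 4}
read p: {0, 1, 3, 4}
read q: {1, 3, 4}
read p: {0, 1, 3, 4}
read q: {1, 3, 4}
Reachable ∩ accepting = {4} — nonempty.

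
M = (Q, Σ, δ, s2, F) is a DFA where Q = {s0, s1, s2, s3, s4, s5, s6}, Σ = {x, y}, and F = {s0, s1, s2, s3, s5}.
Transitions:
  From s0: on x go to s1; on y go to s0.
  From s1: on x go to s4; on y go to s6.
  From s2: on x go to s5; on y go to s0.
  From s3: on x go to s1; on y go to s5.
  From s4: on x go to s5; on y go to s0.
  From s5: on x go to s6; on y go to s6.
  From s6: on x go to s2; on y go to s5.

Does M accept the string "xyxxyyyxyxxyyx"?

accepted

s2 --x--> s5
s5 --y--> s6
s6 --x--> s2
s2 --x--> s5
s5 --y--> s6
s6 --y--> s5
s5 --y--> s6
s6 --x--> s2
s2 --y--> s0
s0 --x--> s1
s1 --x--> s4
s4 --y--> s0
s0 --y--> s0
s0 --x--> s1
End in state s1, which is an accepting state.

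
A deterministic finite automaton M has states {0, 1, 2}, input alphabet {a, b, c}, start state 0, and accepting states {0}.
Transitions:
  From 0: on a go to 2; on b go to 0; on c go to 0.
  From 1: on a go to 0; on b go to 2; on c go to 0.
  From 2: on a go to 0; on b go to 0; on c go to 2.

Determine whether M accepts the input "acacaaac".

0 --a--> 2
2 --c--> 2
2 --a--> 0
0 --c--> 0
0 --a--> 2
2 --a--> 0
0 --a--> 2
2 --c--> 2
End in state 2, which is not an accepting state.

rejected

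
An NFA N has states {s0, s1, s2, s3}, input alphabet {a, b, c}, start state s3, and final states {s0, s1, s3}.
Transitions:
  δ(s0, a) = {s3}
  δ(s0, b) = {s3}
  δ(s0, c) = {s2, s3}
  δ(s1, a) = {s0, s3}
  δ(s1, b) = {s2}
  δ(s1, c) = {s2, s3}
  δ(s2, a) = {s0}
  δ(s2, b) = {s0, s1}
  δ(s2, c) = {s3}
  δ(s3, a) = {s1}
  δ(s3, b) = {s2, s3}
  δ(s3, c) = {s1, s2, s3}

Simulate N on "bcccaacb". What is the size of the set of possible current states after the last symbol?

4

Start: {s3}
read b: {s2, s3}
read c: {s1, s2, s3}
read c: {s1, s2, s3}
read c: {s1, s2, s3}
read a: {s0, s1, s3}
read a: {s0, s1, s3}
read c: {s1, s2, s3}
read b: {s0, s1, s2, s3}
Final reachable set {s0, s1, s2, s3} has 4 states.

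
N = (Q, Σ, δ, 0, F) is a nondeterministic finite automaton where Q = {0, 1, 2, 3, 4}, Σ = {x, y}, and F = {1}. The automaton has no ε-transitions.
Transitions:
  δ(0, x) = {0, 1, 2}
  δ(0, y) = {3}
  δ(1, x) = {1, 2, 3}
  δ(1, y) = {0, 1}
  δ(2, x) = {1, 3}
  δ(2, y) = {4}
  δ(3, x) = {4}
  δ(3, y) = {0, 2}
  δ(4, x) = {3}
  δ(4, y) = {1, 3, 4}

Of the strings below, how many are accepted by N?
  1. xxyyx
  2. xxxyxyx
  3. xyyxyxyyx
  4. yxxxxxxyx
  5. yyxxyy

5

xxyyx: accepted
xxxyxyx: accepted
xyyxyxyyx: accepted
yxxxxxxyx: accepted
yyxxyy: accepted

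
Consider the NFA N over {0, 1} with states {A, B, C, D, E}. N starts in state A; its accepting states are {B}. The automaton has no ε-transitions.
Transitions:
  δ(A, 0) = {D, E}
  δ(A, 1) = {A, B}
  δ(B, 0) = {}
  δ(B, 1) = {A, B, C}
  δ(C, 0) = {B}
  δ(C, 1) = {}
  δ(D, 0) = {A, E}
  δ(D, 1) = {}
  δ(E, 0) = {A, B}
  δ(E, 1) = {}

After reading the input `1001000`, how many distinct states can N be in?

Start: {A}
read 1: {A, B}
read 0: {D, E}
read 0: {A, B, E}
read 1: {A, B, C}
read 0: {B, D, E}
read 0: {A, B, E}
read 0: {A, B, D, E}
Final reachable set {A, B, D, E} has 4 states.

4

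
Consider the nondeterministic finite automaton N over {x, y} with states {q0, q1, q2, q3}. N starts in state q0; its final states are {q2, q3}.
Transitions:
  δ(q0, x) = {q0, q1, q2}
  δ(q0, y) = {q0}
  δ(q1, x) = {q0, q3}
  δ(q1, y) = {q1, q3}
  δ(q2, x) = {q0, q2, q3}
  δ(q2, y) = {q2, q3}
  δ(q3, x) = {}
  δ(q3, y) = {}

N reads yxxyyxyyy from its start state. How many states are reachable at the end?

Start: {q0}
read y: {q0}
read x: {q0, q1, q2}
read x: {q0, q1, q2, q3}
read y: {q0, q1, q2, q3}
read y: {q0, q1, q2, q3}
read x: {q0, q1, q2, q3}
read y: {q0, q1, q2, q3}
read y: {q0, q1, q2, q3}
read y: {q0, q1, q2, q3}
Final reachable set {q0, q1, q2, q3} has 4 states.

4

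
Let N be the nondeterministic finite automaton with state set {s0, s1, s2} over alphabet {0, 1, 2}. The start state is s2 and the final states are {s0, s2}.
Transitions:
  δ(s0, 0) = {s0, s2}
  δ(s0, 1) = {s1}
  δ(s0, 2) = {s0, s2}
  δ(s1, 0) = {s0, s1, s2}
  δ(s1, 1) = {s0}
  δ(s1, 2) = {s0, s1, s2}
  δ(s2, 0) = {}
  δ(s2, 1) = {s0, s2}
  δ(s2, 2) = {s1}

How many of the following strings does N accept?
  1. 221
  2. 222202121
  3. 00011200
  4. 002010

221: accepted
222202121: accepted
00011200: rejected
002010: rejected

2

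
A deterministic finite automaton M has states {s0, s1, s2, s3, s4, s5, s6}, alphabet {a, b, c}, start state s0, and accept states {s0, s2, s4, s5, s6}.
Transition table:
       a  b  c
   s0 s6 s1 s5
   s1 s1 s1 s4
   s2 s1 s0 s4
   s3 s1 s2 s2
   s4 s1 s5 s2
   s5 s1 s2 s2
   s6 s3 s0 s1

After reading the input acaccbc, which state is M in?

s0 --a--> s6
s6 --c--> s1
s1 --a--> s1
s1 --c--> s4
s4 --c--> s2
s2 --b--> s0
s0 --c--> s5

s5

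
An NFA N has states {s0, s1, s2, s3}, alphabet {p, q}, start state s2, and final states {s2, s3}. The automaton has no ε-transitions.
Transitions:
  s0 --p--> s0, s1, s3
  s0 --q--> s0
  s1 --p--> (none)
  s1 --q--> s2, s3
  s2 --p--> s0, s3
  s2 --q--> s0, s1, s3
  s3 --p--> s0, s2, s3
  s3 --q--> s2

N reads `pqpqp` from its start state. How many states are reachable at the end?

Start: {s2}
read p: {s0, s3}
read q: {s0, s2}
read p: {s0, s1, s3}
read q: {s0, s2, s3}
read p: {s0, s1, s2, s3}
Final reachable set {s0, s1, s2, s3} has 4 states.

4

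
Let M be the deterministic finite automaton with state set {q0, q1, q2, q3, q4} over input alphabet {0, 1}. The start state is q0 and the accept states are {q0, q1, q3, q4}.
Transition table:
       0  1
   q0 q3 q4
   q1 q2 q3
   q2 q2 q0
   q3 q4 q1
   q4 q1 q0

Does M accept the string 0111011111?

q0 --0--> q3
q3 --1--> q1
q1 --1--> q3
q3 --1--> q1
q1 --0--> q2
q2 --1--> q0
q0 --1--> q4
q4 --1--> q0
q0 --1--> q4
q4 --1--> q0
End in state q0, which is an accepting state.

accepted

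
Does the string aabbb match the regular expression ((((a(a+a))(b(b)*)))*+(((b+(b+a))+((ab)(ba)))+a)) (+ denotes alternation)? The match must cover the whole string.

yes

The left alternative (((a(a+a))(b(b)*)))* matches aabbb.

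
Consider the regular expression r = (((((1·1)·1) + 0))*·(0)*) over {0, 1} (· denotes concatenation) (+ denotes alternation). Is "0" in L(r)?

yes

Split as ε·0: ((((1·1)·1)+0))* matches ε and (0)* matches 0.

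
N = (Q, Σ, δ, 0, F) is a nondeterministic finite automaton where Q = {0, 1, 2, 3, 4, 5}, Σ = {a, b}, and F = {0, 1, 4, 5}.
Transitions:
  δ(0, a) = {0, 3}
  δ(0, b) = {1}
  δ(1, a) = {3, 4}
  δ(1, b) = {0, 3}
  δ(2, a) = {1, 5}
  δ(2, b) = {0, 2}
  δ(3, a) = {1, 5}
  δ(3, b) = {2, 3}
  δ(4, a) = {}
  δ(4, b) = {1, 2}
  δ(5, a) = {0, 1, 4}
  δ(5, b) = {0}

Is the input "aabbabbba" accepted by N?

accepted

Start: {0}
read a: {0, 3}
read a: {0, 1, 3, 5}
read b: {0, 1, 2, 3}
read b: {0, 1, 2, 3}
read a: {0, 1, 3, 4, 5}
read b: {0, 1, 2, 3}
read b: {0, 1, 2, 3}
read b: {0, 1, 2, 3}
read a: {0, 1, 3, 4, 5}
Reachable ∩ accepting = {0, 1, 4, 5} — nonempty.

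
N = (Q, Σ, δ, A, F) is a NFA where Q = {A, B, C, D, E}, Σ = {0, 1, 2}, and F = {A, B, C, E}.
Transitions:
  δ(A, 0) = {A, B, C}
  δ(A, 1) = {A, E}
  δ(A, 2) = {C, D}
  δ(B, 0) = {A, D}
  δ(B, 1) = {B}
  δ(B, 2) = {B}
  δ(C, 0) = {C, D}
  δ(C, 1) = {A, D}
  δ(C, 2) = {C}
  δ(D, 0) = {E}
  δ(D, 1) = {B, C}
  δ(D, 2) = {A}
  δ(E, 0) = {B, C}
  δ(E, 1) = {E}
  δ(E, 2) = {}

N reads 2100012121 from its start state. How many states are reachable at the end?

Start: {A}
read 2: {C, D}
read 1: {A, B, C, D}
read 0: {A, B, C, D, E}
read 0: {A, B, C, D, E}
read 0: {A, B, C, D, E}
read 1: {A, B, C, D, E}
read 2: {A, B, C, D}
read 1: {A, B, C, D, E}
read 2: {A, B, C, D}
read 1: {A, B, C, D, E}
Final reachable set {A, B, C, D, E} has 5 states.

5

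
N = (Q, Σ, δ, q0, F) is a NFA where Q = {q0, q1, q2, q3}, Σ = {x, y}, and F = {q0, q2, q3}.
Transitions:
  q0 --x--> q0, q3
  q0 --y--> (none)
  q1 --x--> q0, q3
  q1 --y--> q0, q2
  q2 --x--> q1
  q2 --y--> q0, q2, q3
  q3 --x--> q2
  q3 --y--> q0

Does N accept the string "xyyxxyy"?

Start: {q0}
read x: {q0, q3}
read y: {q0}
read y: {}
The reachable set is empty and stays empty for the remaining 4 symbols.
Reachable ∩ accepting = {} — empty.

rejected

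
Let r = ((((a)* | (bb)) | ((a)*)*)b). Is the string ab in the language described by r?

yes

Split as a·b: (((a)*|(bb))|((a)*)*) matches a and b matches b.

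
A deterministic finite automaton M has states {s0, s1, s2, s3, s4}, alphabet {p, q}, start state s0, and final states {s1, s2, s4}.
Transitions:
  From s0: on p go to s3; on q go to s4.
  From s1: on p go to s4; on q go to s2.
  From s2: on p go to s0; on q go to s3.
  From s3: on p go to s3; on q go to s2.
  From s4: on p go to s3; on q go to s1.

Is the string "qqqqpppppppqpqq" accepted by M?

s0 --q--> s4
s4 --q--> s1
s1 --q--> s2
s2 --q--> s3
s3 --p--> s3
s3 --p--> s3
s3 --p--> s3
s3 --p--> s3
s3 --p--> s3
s3 --p--> s3
s3 --p--> s3
s3 --q--> s2
s2 --p--> s0
s0 --q--> s4
s4 --q--> s1
End in state s1, which is an accepting state.

accepted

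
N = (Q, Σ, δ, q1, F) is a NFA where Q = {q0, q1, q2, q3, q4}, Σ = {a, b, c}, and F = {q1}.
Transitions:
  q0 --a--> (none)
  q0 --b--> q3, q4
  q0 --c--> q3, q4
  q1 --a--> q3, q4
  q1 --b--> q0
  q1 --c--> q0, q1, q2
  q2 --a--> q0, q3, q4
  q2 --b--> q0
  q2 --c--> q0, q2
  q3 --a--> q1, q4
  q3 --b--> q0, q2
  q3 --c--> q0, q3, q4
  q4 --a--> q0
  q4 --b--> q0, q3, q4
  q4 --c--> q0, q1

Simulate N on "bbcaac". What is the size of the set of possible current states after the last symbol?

5

Start: {q1}
read b: {q0}
read b: {q3, q4}
read c: {q0, q1, q3, q4}
read a: {q0, q1, q3, q4}
read a: {q0, q1, q3, q4}
read c: {q0, q1, q2, q3, q4}
Final reachable set {q0, q1, q2, q3, q4} has 5 states.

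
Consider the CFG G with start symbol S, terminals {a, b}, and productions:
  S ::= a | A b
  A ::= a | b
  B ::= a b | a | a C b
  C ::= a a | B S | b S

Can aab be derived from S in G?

no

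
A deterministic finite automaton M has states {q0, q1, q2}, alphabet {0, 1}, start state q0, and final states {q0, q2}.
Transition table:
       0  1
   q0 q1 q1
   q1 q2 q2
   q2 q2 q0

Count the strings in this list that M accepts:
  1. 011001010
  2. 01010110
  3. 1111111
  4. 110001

011001010: accepted
01010110: rejected
1111111: rejected
110001: accepted

2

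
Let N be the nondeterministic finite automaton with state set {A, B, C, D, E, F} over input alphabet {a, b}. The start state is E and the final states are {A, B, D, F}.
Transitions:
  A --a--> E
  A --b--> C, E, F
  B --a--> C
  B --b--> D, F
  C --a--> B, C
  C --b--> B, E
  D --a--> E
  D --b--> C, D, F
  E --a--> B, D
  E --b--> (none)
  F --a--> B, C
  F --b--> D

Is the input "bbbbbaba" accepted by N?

Start: {E}
read b: {}
The reachable set is empty and stays empty for the remaining 7 symbols.
Reachable ∩ accepting = {} — empty.

rejected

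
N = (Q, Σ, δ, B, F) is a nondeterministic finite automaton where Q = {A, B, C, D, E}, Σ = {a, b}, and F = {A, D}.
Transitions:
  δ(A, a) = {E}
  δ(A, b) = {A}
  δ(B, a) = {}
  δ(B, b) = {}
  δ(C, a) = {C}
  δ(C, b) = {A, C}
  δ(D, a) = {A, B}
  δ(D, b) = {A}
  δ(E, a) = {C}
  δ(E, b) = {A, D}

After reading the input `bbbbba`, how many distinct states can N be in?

Start: {B}
read b: {}
The reachable set is empty and stays empty for the remaining 5 symbols.
Final reachable set {} has 0 states.

0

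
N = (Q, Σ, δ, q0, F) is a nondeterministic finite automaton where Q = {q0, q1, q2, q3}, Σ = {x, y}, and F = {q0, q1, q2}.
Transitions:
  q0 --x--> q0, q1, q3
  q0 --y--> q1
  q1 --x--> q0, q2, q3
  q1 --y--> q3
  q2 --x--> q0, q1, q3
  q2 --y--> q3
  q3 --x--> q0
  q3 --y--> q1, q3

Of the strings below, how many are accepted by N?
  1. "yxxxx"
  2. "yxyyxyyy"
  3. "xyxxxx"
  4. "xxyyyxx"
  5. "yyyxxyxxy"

"yxxxx": accepted
"yxyyxyyy": accepted
"xyxxxx": accepted
"xxyyyxx": accepted
"yyyxxyxxy": accepted

5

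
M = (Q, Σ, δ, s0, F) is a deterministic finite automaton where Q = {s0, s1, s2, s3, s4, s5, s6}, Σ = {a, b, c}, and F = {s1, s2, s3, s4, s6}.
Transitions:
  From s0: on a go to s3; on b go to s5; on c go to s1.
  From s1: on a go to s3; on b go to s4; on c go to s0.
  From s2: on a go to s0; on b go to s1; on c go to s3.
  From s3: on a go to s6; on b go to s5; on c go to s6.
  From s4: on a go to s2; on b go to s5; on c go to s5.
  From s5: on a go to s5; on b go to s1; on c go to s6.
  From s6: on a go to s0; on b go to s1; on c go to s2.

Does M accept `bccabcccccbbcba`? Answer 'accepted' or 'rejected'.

s0 --b--> s5
s5 --c--> s6
s6 --c--> s2
s2 --a--> s0
s0 --b--> s5
s5 --c--> s6
s6 --c--> s2
s2 --c--> s3
s3 --c--> s6
s6 --c--> s2
s2 --b--> s1
s1 --b--> s4
s4 --c--> s5
s5 --b--> s1
s1 --a--> s3
End in state s3, which is an accepting state.

accepted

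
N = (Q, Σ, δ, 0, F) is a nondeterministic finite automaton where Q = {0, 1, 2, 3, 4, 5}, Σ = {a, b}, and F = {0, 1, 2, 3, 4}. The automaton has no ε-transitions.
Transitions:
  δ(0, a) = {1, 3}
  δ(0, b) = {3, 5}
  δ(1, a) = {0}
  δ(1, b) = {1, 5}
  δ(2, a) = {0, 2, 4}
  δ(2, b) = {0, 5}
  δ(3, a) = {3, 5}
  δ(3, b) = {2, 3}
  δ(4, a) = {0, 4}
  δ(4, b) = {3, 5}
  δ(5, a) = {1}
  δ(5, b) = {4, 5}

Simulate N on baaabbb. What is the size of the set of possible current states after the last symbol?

Start: {0}
read b: {3, 5}
read a: {1, 3, 5}
read a: {0, 1, 3, 5}
read a: {0, 1, 3, 5}
read b: {1, 2, 3, 4, 5}
read b: {0, 1, 2, 3, 4, 5}
read b: {0, 1, 2, 3, 4, 5}
Final reachable set {0, 1, 2, 3, 4, 5} has 6 states.

6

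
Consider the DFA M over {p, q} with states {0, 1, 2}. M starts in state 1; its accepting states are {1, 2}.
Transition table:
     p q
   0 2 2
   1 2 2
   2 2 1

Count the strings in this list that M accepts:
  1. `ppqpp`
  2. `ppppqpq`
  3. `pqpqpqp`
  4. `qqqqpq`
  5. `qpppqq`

5

`ppqpp`: accepted
`ppppqpq`: accepted
`pqpqpqp`: accepted
`qqqqpq`: accepted
`qpppqq`: accepted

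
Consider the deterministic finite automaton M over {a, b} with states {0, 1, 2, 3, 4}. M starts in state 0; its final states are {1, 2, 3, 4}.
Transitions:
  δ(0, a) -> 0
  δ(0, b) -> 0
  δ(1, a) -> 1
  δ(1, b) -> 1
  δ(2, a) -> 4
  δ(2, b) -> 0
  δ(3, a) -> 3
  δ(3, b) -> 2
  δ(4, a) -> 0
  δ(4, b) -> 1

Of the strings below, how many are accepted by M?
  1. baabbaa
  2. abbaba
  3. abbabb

baabbaa: rejected
abbaba: rejected
abbabb: rejected

0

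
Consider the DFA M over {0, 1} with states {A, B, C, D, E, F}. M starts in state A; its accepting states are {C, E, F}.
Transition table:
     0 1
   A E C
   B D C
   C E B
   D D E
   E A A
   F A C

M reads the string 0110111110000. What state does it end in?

D

A --0--> E
E --1--> A
A --1--> C
C --0--> E
E --1--> A
A --1--> C
C --1--> B
B --1--> C
C --1--> B
B --0--> D
D --0--> D
D --0--> D
D --0--> D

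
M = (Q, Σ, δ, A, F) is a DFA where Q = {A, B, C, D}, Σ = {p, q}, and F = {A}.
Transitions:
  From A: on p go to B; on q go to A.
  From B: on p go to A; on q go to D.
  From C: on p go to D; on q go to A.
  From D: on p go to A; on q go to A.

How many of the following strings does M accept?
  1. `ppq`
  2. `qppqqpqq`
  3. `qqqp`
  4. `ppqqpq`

`ppq`: accepted
`qppqqpqq`: accepted
`qqqp`: rejected
`ppqqpq`: rejected

2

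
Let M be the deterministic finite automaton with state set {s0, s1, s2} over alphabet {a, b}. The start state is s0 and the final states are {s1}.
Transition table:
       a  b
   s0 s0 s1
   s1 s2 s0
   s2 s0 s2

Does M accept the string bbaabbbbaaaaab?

s0 --b--> s1
s1 --b--> s0
s0 --a--> s0
s0 --a--> s0
s0 --b--> s1
s1 --b--> s0
s0 --b--> s1
s1 --b--> s0
s0 --a--> s0
s0 --a--> s0
s0 --a--> s0
s0 --a--> s0
s0 --a--> s0
s0 --b--> s1
End in state s1, which is an accepting state.

accepted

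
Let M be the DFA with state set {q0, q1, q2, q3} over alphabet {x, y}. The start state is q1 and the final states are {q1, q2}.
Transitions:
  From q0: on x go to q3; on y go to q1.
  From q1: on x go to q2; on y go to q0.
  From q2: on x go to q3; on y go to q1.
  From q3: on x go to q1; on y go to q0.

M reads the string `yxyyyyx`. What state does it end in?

q1 --y--> q0
q0 --x--> q3
q3 --y--> q0
q0 --y--> q1
q1 --y--> q0
q0 --y--> q1
q1 --x--> q2

q2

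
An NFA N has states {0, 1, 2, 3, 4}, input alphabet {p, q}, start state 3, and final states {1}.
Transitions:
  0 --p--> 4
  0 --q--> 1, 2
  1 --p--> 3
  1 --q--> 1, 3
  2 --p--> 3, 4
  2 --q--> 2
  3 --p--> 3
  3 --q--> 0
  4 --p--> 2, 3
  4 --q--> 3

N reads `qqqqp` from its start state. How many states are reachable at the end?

2

Start: {3}
read q: {0}
read q: {1, 2}
read q: {1, 2, 3}
read q: {0, 1, 2, 3}
read p: {3, 4}
Final reachable set {3, 4} has 2 states.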